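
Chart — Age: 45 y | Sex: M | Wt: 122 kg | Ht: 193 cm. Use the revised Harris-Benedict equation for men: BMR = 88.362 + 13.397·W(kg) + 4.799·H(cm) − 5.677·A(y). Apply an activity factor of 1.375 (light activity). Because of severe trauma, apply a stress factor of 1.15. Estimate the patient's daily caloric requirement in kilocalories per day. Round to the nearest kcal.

3785 kilocalories per day

Harris-Benedict: BMR = 88.362 + 13.397(122) + 4.799(193) − 5.677(45) = 2393.538 kcal/day.
TEE = BMR × activity factor = 2393.538 × 1.375 = 3291.1148 kcal/day.
Apply stress factor: 3291.1148 × 1.15 = 3784.782 kcal/day.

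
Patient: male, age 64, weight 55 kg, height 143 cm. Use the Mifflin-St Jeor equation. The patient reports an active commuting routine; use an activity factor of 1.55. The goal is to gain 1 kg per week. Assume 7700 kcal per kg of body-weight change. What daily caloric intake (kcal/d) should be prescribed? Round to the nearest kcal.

2850 kcal/d

Mifflin-St Jeor (male): BMR = 10(55) + 6.25(143) − 5(64) + 5 = 550 + 893.75 − 320 + 5 = 1128.75 kcal/day.
TEE = 1128.75 × 1.55 = 1749.5625 kcal/day.
Required daily surplus = 1 × 7700 ÷ 7 = 1100 kcal/day.
Target intake = 1749.5625 + 1100 = 2849.5625 kcal/day.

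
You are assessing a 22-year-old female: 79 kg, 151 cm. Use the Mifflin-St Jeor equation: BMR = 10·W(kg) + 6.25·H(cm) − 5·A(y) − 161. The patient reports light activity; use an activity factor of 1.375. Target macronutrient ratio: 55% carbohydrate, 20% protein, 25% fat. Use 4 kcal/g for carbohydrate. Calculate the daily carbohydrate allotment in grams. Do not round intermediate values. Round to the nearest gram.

277 g/day

Mifflin-St Jeor (female): BMR = 10(79) + 6.25(151) − 5(22) − 161 = 790 + 943.75 − 110 − 161 = 1462.75 kcal/day.
TEE = 1462.75 × 1.375 = 2011.2813 kcal/day.
Carbohydrate energy = 55% × 2011.2813 = 1106.2047 kcal.
Carbohydrate = 1106.2047 ÷ 4 kcal/g = 276.5512 g.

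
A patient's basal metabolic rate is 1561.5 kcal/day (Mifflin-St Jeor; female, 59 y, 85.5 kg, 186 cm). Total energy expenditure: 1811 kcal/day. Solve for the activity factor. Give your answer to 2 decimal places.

Activity factor = TEE ÷ BMR = 1811 ÷ 1561.5 = 1.16.

1.16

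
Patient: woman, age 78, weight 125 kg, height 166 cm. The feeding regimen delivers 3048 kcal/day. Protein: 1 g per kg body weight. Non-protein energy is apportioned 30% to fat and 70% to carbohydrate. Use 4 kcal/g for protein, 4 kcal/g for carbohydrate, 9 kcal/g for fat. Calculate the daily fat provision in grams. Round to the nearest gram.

85 g/day

Protein = 1 × 125 = 125 g → 125 × 4 = 500 kcal.
Non-protein calories = 3048 − 500 = 2548 kcal.
Fat: 30% × 2548 = 764.4 kcal; carbohydrate: 1783.6 kcal.
Fat: 764.4 kcal ÷ 9 kcal/g = 84.9333 g.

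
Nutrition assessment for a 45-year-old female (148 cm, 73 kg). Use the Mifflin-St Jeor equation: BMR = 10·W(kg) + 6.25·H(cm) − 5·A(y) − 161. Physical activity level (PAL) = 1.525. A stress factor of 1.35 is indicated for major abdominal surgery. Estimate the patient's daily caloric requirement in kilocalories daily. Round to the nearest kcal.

Mifflin-St Jeor (female): BMR = 10(73) + 6.25(148) − 5(45) − 161 = 730 + 925 − 225 − 161 = 1269 kcal/day.
TEE = BMR × activity factor = 1269 × 1.525 = 1935.225 kcal/day.
Apply stress factor: 1935.225 × 1.35 = 2612.5538 kcal/day.

2613 kilocalories daily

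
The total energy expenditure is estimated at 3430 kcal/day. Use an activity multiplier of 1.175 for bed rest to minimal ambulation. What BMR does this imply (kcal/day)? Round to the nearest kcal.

2919 kcal/day

BMR = TEE ÷ activity factor = 3430 ÷ 1.175 = 2919.1489 kcal/day.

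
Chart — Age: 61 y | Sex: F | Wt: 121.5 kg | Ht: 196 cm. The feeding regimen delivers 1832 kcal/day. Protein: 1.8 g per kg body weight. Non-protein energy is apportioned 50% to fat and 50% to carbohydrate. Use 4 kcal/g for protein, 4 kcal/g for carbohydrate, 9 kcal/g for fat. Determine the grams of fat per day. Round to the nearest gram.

53 g/day

Protein = 1.8 × 121.5 = 218.7 g → 218.7 × 4 = 874.8 kcal.
Non-protein calories = 1832 − 874.8 = 957.2 kcal.
Fat: 50% × 957.2 = 478.6 kcal; carbohydrate: 478.6 kcal.
Fat: 478.6 kcal ÷ 9 kcal/g = 53.1778 g.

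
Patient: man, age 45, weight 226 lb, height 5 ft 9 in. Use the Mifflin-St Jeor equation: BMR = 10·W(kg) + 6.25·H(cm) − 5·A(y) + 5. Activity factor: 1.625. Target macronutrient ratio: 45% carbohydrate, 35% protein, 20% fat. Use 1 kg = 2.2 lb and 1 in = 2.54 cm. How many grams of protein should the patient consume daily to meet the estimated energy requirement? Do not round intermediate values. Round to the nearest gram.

Convert to metric: weight = 226 ÷ 2.2 = 102.7273 kg; height = (5×12 + 9) × 2.54 = 69 × 2.54 = 175.26 cm.
Mifflin-St Jeor (male): BMR = 10(102.7273) + 6.25(175.26) − 5(45) + 5 = 1027.2727 + 1095.375 − 225 + 5 = 1902.6477 kcal/day.
TEE = 1902.6477 × 1.625 = 3091.8026 kcal/day.
Protein energy = 35% × 3091.8026 = 1082.1309 kcal.
Protein = 1082.1309 ÷ 4 kcal/g = 270.5327 g.

271 g/day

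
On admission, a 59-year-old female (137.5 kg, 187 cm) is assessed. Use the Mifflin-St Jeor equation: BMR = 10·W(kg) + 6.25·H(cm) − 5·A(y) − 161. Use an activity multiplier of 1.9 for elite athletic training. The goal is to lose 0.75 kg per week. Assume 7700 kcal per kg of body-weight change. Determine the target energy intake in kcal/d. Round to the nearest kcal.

Mifflin-St Jeor (female): BMR = 10(137.5) + 6.25(187) − 5(59) − 161 = 1375 + 1168.75 − 295 − 161 = 2087.75 kcal/day.
TEE = 2087.75 × 1.9 = 3966.725 kcal/day.
Required daily deficit = 0.75 × 7700 ÷ 7 = 825 kcal/day.
Target intake = 3966.725 − 825 = 3141.725 kcal/day.

3142 kcal/d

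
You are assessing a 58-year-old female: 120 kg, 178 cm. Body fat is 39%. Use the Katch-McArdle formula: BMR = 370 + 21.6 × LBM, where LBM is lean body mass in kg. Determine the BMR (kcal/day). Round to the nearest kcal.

1951 kcal/day

LBM = 120 × (1 − 0.39) = 73.2 kg. Katch-McArdle: BMR = 370 + 21.6 × 73.2 = 1951.12 kcal/day.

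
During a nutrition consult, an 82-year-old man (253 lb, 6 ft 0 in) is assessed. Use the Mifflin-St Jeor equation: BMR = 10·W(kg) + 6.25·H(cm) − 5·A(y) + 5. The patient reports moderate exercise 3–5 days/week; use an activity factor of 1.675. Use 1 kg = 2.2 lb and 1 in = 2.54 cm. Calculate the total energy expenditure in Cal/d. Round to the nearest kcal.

3162 Cal/d

Convert to metric: weight = 253 ÷ 2.2 = 115 kg; height = (6×12 + 0) × 2.54 = 72 × 2.54 = 182.88 cm.
Mifflin-St Jeor (male): BMR = 10(115) + 6.25(182.88) − 5(82) + 5 = 1150 + 1143 − 410 + 5 = 1888 kcal/day.
TEE = BMR × activity factor = 1888 × 1.675 = 3162.4 kcal/day.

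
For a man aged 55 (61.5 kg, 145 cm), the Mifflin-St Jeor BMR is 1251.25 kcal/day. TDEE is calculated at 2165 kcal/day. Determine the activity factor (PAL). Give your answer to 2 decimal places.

Activity factor = TEE ÷ BMR = 2165 ÷ 1251.25 = 1.73.

1.73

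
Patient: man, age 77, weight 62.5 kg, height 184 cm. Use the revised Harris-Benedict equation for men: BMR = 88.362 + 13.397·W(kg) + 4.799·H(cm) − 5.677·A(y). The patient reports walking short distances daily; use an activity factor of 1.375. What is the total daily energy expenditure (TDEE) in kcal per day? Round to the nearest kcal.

Harris-Benedict: BMR = 88.362 + 13.397(62.5) + 4.799(184) − 5.677(77) = 1371.5615 kcal/day.
TEE = BMR × activity factor = 1371.5615 × 1.375 = 1885.8971 kcal/day.

1886 kcal per day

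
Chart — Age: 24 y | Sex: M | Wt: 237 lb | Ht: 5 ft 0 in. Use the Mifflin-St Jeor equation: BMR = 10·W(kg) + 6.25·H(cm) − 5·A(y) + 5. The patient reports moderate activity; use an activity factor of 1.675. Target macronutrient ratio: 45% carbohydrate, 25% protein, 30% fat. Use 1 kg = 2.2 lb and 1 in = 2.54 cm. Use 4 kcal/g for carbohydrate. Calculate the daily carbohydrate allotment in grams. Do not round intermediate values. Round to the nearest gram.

Convert to metric: weight = 237 ÷ 2.2 = 107.7273 kg; height = (5×12 + 0) × 2.54 = 60 × 2.54 = 152.4 cm.
Mifflin-St Jeor (male): BMR = 10(107.7273) + 6.25(152.4) − 5(24) + 5 = 1077.2727 + 952.5 − 120 + 5 = 1914.7727 kcal/day.
TEE = 1914.7727 × 1.675 = 3207.2443 kcal/day.
Carbohydrate energy = 45% × 3207.2443 = 1443.2599 kcal.
Carbohydrate = 1443.2599 ÷ 4 kcal/g = 360.815 g.

361 g/day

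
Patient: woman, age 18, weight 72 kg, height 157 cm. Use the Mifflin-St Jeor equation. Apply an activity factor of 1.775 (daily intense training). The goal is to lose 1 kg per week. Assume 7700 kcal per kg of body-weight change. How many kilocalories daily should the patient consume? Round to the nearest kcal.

1474 kilocalories daily

Mifflin-St Jeor (female): BMR = 10(72) + 6.25(157) − 5(18) − 161 = 720 + 981.25 − 90 − 161 = 1450.25 kcal/day.
TEE = 1450.25 × 1.775 = 2574.1938 kcal/day.
Required daily deficit = 1 × 7700 ÷ 7 = 1100 kcal/day.
Target intake = 2574.1938 − 1100 = 1474.1938 kcal/day.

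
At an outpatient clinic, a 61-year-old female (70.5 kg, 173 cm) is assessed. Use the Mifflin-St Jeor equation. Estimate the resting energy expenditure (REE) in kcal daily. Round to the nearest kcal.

1320 kcal daily

Mifflin-St Jeor (female): BMR = 10(70.5) + 6.25(173) − 5(61) − 161 = 705 + 1081.25 − 305 − 161 = 1320.25 kcal/day.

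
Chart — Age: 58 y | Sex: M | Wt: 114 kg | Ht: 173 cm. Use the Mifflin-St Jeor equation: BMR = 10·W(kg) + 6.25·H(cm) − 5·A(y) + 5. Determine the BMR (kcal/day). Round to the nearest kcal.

1936 kcal/day

Mifflin-St Jeor (male): BMR = 10(114) + 6.25(173) − 5(58) + 5 = 1140 + 1081.25 − 290 + 5 = 1936.25 kcal/day.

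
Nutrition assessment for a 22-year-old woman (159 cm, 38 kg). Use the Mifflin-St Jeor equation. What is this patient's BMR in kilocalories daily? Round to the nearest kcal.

1103 kilocalories daily

Mifflin-St Jeor (female): BMR = 10(38) + 6.25(159) − 5(22) − 161 = 380 + 993.75 − 110 − 161 = 1102.75 kcal/day.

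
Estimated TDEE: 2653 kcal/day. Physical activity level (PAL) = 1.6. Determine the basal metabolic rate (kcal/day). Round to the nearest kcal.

BMR = TEE ÷ activity factor = 2653 ÷ 1.6 = 1658.125 kcal/day.

1658 kcal/day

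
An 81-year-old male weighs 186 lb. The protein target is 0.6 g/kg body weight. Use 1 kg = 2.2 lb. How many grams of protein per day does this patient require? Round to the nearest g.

51 g/day

Weight in kg = 186 ÷ 2.2 = 84.5455 kg.
Protein = 0.6 g/kg × 84.5455 kg = 50.7273 g/day.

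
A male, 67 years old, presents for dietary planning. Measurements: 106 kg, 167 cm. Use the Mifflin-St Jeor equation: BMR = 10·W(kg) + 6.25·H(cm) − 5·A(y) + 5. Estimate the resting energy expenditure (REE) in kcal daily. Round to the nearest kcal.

Mifflin-St Jeor (male): BMR = 10(106) + 6.25(167) − 5(67) + 5 = 1060 + 1043.75 − 335 + 5 = 1773.75 kcal/day.

1774 kcal daily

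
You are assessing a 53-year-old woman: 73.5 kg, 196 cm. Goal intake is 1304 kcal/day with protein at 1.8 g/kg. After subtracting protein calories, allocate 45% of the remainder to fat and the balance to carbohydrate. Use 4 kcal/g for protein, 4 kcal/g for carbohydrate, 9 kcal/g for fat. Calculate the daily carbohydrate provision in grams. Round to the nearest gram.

Protein = 1.8 × 73.5 = 132.3 g → 132.3 × 4 = 529.2 kcal.
Non-protein calories = 1304 − 529.2 = 774.8 kcal.
Fat: 45% × 774.8 = 348.66 kcal; carbohydrate: 426.14 kcal.
Carbohydrate: 426.14 kcal ÷ 4 kcal/g = 106.535 g.

107 g/day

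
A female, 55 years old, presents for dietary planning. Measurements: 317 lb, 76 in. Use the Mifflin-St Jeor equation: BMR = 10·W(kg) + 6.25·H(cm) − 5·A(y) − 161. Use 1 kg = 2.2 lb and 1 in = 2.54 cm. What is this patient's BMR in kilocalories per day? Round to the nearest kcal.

2211 kilocalories per day

Convert to metric: weight = 317 ÷ 2.2 = 144.0909 kg; height = 76 × 2.54 = 193.04 cm.
Mifflin-St Jeor (female): BMR = 10(144.0909) + 6.25(193.04) − 5(55) − 161 = 1440.9091 + 1206.5 − 275 − 161 = 2211.4091 kcal/day.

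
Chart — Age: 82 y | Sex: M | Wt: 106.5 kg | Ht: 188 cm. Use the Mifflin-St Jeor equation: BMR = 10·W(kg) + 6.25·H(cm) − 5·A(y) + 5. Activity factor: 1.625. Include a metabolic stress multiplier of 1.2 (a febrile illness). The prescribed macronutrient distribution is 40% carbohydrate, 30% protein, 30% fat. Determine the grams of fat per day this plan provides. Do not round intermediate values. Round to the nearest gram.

Mifflin-St Jeor (male): BMR = 10(106.5) + 6.25(188) − 5(82) + 5 = 1065 + 1175 − 410 + 5 = 1835 kcal/day.
TEE = 1835 × 1.625 = 2981.875 kcal/day.
With stress factor 1.2: 2981.875 × 1.2 = 3578.25 kcal/day.
Fat energy = 30% × 3578.25 = 1073.475 kcal.
Fat = 1073.475 ÷ 9 kcal/g = 119.275 g.

119 g/day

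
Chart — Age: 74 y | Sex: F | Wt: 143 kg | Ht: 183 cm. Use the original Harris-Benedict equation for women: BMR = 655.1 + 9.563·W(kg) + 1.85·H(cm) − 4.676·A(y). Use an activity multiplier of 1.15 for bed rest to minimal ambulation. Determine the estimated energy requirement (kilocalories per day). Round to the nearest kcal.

Harris-Benedict: BMR = 655.1 + 9.563(143) + 1.85(183) − 4.676(74) = 2015.135 kcal/day.
TEE = BMR × activity factor = 2015.135 × 1.15 = 2317.4053 kcal/day.

2317 kilocalories per day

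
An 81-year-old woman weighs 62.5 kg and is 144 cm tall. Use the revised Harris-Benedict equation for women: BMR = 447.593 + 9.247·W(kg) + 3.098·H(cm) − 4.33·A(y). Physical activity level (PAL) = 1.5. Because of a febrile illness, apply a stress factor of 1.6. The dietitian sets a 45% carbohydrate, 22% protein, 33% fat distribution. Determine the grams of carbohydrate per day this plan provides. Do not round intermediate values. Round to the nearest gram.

Harris-Benedict: BMR = 447.593 + 9.247(62.5) + 3.098(144) − 4.33(81) = 1120.9125 kcal/day.
TEE = 1120.9125 × 1.5 = 1681.3688 kcal/day.
With stress factor 1.6: 1681.3688 × 1.6 = 2690.19 kcal/day.
Carbohydrate energy = 45% × 2690.19 = 1210.5855 kcal.
Carbohydrate = 1210.5855 ÷ 4 kcal/g = 302.6464 g.

303 g/day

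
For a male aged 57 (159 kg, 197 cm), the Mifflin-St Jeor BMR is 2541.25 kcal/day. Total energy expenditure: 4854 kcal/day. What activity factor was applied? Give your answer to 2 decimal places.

Activity factor = TEE ÷ BMR = 4854 ÷ 2541.25 = 1.91.

1.91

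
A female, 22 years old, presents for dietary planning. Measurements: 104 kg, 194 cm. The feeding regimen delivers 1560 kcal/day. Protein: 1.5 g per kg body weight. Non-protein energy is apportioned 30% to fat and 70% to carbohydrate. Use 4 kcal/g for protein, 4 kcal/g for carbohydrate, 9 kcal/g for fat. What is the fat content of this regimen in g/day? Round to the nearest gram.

Protein = 1.5 × 104 = 156 g → 156 × 4 = 624 kcal.
Non-protein calories = 1560 − 624 = 936 kcal.
Fat: 30% × 936 = 280.8 kcal; carbohydrate: 655.2 kcal.
Fat: 280.8 kcal ÷ 9 kcal/g = 31.2 g.

31 g/day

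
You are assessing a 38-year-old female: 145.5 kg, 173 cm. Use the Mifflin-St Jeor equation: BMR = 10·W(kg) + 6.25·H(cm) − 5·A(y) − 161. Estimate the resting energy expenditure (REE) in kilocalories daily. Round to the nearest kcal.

2185 kilocalories daily

Mifflin-St Jeor (female): BMR = 10(145.5) + 6.25(173) − 5(38) − 161 = 1455 + 1081.25 − 190 − 161 = 2185.25 kcal/day.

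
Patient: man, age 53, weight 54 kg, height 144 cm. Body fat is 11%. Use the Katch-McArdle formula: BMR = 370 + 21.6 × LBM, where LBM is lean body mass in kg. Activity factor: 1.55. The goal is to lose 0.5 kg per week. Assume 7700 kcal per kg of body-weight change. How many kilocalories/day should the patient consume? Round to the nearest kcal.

LBM = 54 × (1 − 0.11) = 48.06 kg. Katch-McArdle: BMR = 370 + 21.6 × 48.06 = 1408.096 kcal/day.
TEE = 1408.096 × 1.55 = 2182.5488 kcal/day.
Required daily deficit = 0.5 × 7700 ÷ 7 = 550 kcal/day.
Target intake = 2182.5488 − 550 = 1632.5488 kcal/day.

1633 kilocalories/day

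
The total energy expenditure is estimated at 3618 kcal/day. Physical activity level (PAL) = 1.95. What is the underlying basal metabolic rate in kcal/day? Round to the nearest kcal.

1855 kcal/day

BMR = TEE ÷ activity factor = 3618 ÷ 1.95 = 1855.3846 kcal/day.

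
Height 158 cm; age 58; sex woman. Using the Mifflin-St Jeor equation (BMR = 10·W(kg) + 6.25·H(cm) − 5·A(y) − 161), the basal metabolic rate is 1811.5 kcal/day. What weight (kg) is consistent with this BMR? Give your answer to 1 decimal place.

1811.5 = 10·W + 6.25(158) − 5(58) − 161
10·W = 1811.5 − 536.5 = 1275, so W = 127.5 kg.

127.5 kg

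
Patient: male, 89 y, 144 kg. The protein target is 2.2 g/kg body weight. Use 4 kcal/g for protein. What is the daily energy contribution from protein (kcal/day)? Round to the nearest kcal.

1267 kcal/day

Protein = 2.2 g/kg × 144 kg = 316.8 g/day.
Protein energy = 316.8 g × 4 kcal/g = 1267.2 kcal/day.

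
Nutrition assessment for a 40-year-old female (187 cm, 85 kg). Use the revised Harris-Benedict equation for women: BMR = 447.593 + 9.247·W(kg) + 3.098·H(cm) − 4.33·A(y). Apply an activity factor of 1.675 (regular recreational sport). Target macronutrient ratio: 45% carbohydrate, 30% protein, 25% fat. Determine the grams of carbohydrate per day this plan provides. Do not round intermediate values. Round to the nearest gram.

309 g/day

Harris-Benedict: BMR = 447.593 + 9.247(85) + 3.098(187) − 4.33(40) = 1639.714 kcal/day.
TEE = 1639.714 × 1.675 = 2746.521 kcal/day.
Carbohydrate energy = 45% × 2746.521 = 1235.9344 kcal.
Carbohydrate = 1235.9344 ÷ 4 kcal/g = 308.9836 g.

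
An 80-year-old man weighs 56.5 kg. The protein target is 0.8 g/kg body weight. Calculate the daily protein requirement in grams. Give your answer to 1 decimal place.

45.2 g/day

Protein = 0.8 g/kg × 56.5 kg = 45.2 g/day.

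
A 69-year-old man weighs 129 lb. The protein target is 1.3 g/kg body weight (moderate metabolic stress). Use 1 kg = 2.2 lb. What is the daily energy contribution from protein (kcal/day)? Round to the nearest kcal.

305 kcal/day

Weight in kg = 129 ÷ 2.2 = 58.6364 kg.
Protein = 1.3 g/kg × 58.6364 kg = 76.2273 g/day.
Protein energy = 76.2273 g × 4 kcal/g = 304.9091 kcal/day.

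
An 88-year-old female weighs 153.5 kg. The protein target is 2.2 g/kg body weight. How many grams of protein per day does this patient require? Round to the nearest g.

Protein = 2.2 g/kg × 153.5 kg = 337.7 g/day.

338 g/day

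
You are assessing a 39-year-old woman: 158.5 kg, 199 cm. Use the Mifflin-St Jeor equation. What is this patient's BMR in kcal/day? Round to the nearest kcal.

2473 kcal/day

Mifflin-St Jeor (female): BMR = 10(158.5) + 6.25(199) − 5(39) − 161 = 1585 + 1243.75 − 195 − 161 = 2472.75 kcal/day.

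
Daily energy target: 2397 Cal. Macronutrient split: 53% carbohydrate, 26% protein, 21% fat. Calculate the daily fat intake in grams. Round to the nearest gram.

Fat energy = 21% × 2397 = 503.37 kcal.
At 9 kcal/g: 503.37 ÷ 9 = 55.93 g.

56 g/day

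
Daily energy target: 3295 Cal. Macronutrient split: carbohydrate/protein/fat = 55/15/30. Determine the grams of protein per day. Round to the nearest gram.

Protein energy = 15% × 3295 = 494.25 kcal.
At 4 kcal/g: 494.25 ÷ 4 = 123.5625 g.

124 g/day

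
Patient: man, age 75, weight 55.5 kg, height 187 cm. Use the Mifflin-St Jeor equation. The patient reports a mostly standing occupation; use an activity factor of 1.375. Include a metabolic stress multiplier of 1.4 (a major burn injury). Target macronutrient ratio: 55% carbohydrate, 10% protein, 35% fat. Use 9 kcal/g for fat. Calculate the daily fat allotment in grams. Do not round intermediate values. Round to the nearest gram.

Mifflin-St Jeor (male): BMR = 10(55.5) + 6.25(187) − 5(75) + 5 = 555 + 1168.75 − 375 + 5 = 1353.75 kcal/day.
TEE = 1353.75 × 1.375 = 1861.4063 kcal/day.
With stress factor 1.4: 1861.4063 × 1.4 = 2605.9688 kcal/day.
Fat energy = 35% × 2605.9688 = 912.0891 kcal.
Fat = 912.0891 ÷ 9 kcal/g = 101.3432 g.

101 g/day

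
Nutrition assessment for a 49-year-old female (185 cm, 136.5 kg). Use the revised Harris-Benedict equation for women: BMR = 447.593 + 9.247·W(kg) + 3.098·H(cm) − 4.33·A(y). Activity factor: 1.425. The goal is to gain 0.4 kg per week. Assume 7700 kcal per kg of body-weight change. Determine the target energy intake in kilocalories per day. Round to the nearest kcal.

Harris-Benedict: BMR = 447.593 + 9.247(136.5) + 3.098(185) − 4.33(49) = 2070.7685 kcal/day.
TEE = 2070.7685 × 1.425 = 2950.8451 kcal/day.
Required daily surplus = 0.4 × 7700 ÷ 7 = 440 kcal/day.
Target intake = 2950.8451 + 440 = 3390.8451 kcal/day.

3391 kilocalories per day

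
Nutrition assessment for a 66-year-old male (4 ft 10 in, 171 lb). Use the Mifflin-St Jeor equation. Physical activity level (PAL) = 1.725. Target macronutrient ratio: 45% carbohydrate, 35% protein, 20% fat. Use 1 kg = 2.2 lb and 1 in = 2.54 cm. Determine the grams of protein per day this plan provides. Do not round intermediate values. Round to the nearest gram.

Convert to metric: weight = 171 ÷ 2.2 = 77.7273 kg; height = (4×12 + 10) × 2.54 = 58 × 2.54 = 147.32 cm.
Mifflin-St Jeor (male): BMR = 10(77.7273) + 6.25(147.32) − 5(66) + 5 = 777.2727 + 920.75 − 330 + 5 = 1373.0227 kcal/day.
TEE = 1373.0227 × 1.725 = 2368.4642 kcal/day.
Protein energy = 35% × 2368.4642 = 828.9625 kcal.
Protein = 828.9625 ÷ 4 kcal/g = 207.2406 g.

207 g/day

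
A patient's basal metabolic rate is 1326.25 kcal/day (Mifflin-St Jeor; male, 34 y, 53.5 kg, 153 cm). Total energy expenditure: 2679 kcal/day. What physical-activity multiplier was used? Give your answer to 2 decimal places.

2.02

Activity factor = TEE ÷ BMR = 2679 ÷ 1326.25 = 2.02.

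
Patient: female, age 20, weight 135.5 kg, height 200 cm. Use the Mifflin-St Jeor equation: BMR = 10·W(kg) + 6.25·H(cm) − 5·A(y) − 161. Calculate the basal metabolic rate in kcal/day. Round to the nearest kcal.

2344 kcal/day

Mifflin-St Jeor (female): BMR = 10(135.5) + 6.25(200) − 5(20) − 161 = 1355 + 1250 − 100 − 161 = 2344 kcal/day.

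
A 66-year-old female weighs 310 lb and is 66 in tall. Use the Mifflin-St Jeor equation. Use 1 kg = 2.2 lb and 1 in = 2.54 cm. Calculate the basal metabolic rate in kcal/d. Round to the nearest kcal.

1966 kcal/d

Convert to metric: weight = 310 ÷ 2.2 = 140.9091 kg; height = 66 × 2.54 = 167.64 cm.
Mifflin-St Jeor (female): BMR = 10(140.9091) + 6.25(167.64) − 5(66) − 161 = 1409.0909 + 1047.75 − 330 − 161 = 1965.8409 kcal/day.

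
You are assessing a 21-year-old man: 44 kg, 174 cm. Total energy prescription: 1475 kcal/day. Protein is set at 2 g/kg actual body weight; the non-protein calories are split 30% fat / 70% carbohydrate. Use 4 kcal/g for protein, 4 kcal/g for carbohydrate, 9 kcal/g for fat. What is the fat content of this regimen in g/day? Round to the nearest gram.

37 g/day

Protein = 2 × 44 = 88 g → 88 × 4 = 352 kcal.
Non-protein calories = 1475 − 352 = 1123 kcal.
Fat: 30% × 1123 = 336.9 kcal; carbohydrate: 786.1 kcal.
Fat: 336.9 kcal ÷ 9 kcal/g = 37.4333 g.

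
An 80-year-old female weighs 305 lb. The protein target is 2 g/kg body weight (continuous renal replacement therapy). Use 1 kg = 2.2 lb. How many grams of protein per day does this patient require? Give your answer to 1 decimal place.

277.3 g/day

Weight in kg = 305 ÷ 2.2 = 138.6364 kg.
Protein = 2 g/kg × 138.6364 kg = 277.2727 g/day.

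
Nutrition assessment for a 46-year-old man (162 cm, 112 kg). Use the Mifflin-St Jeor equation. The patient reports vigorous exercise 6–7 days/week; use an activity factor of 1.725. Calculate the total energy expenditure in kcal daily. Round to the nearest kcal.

3290 kcal daily

Mifflin-St Jeor (male): BMR = 10(112) + 6.25(162) − 5(46) + 5 = 1120 + 1012.5 − 230 + 5 = 1907.5 kcal/day.
TEE = BMR × activity factor = 1907.5 × 1.725 = 3290.4375 kcal/day.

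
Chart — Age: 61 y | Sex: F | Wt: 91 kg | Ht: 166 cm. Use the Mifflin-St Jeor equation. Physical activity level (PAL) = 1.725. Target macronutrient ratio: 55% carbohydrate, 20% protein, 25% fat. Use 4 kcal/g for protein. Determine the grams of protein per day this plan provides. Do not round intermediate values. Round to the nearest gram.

Mifflin-St Jeor (female): BMR = 10(91) + 6.25(166) − 5(61) − 161 = 910 + 1037.5 − 305 − 161 = 1481.5 kcal/day.
TEE = 1481.5 × 1.725 = 2555.5875 kcal/day.
Protein energy = 20% × 2555.5875 = 511.1175 kcal.
Protein = 511.1175 ÷ 4 kcal/g = 127.7794 g.

128 g/day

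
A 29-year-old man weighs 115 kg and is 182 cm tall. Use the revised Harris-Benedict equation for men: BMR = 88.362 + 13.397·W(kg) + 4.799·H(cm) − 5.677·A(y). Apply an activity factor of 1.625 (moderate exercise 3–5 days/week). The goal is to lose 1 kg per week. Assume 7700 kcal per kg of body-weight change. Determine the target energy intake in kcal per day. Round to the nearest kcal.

2699 kcal per day

Harris-Benedict: BMR = 88.362 + 13.397(115) + 4.799(182) − 5.677(29) = 2337.802 kcal/day.
TEE = 2337.802 × 1.625 = 3798.9283 kcal/day.
Required daily deficit = 1 × 7700 ÷ 7 = 1100 kcal/day.
Target intake = 3798.9283 − 1100 = 2698.9283 kcal/day.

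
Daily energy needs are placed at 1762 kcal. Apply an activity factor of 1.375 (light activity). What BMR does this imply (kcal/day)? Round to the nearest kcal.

1281 kcal/day

BMR = TEE ÷ activity factor = 1762 ÷ 1.375 = 1281.4545 kcal/day.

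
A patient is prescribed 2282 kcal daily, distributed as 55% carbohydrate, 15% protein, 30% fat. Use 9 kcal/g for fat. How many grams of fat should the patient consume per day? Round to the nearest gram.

Fat energy = 30% × 2282 = 684.6 kcal.
At 9 kcal/g: 684.6 ÷ 9 = 76.0667 g.

76 g/day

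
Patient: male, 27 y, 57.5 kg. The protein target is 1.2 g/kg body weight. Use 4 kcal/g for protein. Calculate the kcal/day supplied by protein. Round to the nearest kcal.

276 kcal/day

Protein = 1.2 g/kg × 57.5 kg = 69 g/day.
Protein energy = 69 g × 4 kcal/g = 276 kcal/day.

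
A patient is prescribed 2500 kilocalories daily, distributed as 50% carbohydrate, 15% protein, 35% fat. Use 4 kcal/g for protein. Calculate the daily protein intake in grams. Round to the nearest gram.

Protein energy = 15% × 2500 = 375 kcal.
At 4 kcal/g: 375 ÷ 4 = 93.75 g.

94 g/day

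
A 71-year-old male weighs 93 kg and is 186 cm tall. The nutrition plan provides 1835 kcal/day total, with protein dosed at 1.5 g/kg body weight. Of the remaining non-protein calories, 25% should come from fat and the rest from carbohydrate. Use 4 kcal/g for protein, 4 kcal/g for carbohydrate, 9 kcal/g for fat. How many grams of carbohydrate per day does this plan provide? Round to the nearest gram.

239 g/day

Protein = 1.5 × 93 = 139.5 g → 139.5 × 4 = 558 kcal.
Non-protein calories = 1835 − 558 = 1277 kcal.
Fat: 25% × 1277 = 319.25 kcal; carbohydrate: 957.75 kcal.
Carbohydrate: 957.75 kcal ÷ 4 kcal/g = 239.4375 g.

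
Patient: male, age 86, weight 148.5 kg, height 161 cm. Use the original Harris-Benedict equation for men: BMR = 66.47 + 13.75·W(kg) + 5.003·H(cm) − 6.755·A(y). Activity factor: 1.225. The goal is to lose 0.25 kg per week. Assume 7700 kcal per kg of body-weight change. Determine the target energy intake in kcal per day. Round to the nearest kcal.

Harris-Benedict: BMR = 66.47 + 13.75(148.5) + 5.003(161) − 6.755(86) = 2332.898 kcal/day.
TEE = 2332.898 × 1.225 = 2857.8001 kcal/day.
Required daily deficit = 0.25 × 7700 ÷ 7 = 275 kcal/day.
Target intake = 2857.8001 − 275 = 2582.8001 kcal/day.

2583 kcal per day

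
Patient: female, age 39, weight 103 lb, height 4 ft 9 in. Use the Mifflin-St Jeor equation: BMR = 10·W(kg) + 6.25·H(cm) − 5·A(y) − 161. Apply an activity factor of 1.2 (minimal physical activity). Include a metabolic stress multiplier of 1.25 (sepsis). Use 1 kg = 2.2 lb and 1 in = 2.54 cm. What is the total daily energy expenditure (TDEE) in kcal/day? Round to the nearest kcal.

1526 kcal/day

Convert to metric: weight = 103 ÷ 2.2 = 46.8182 kg; height = (4×12 + 9) × 2.54 = 57 × 2.54 = 144.78 cm.
Mifflin-St Jeor (female): BMR = 10(46.8182) + 6.25(144.78) − 5(39) − 161 = 468.1818 + 904.875 − 195 − 161 = 1017.0568 kcal/day.
TEE = BMR × activity factor = 1017.0568 × 1.2 = 1220.4682 kcal/day.
Apply stress factor: 1220.4682 × 1.25 = 1525.5852 kcal/day.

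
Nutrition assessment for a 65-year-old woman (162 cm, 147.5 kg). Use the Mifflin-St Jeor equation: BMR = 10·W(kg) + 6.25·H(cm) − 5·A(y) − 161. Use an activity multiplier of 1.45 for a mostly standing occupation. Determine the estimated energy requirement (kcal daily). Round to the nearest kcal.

Mifflin-St Jeor (female): BMR = 10(147.5) + 6.25(162) − 5(65) − 161 = 1475 + 1012.5 − 325 − 161 = 2001.5 kcal/day.
TEE = BMR × activity factor = 2001.5 × 1.45 = 2902.175 kcal/day.

2902 kcal daily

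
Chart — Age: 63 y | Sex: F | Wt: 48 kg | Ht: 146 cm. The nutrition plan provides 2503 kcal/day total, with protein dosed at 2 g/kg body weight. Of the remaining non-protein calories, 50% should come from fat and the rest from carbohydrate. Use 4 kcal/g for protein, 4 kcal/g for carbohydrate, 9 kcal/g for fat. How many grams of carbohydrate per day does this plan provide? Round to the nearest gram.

Protein = 2 × 48 = 96 g → 96 × 4 = 384 kcal.
Non-protein calories = 2503 − 384 = 2119 kcal.
Fat: 50% × 2119 = 1059.5 kcal; carbohydrate: 1059.5 kcal.
Carbohydrate: 1059.5 kcal ÷ 4 kcal/g = 264.875 g.

265 g/day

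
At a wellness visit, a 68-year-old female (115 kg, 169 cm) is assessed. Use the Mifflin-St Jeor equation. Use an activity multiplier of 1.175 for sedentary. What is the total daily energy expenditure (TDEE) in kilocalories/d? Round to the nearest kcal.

Mifflin-St Jeor (female): BMR = 10(115) + 6.25(169) − 5(68) − 161 = 1150 + 1056.25 − 340 − 161 = 1705.25 kcal/day.
TEE = BMR × activity factor = 1705.25 × 1.175 = 2003.6688 kcal/day.

2004 kilocalories/d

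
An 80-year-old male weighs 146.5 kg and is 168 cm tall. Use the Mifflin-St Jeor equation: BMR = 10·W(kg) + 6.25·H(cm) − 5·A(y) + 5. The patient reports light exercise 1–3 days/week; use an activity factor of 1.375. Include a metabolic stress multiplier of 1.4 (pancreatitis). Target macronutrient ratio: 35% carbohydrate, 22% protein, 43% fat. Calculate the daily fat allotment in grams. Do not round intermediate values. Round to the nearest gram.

195 g/day

Mifflin-St Jeor (male): BMR = 10(146.5) + 6.25(168) − 5(80) + 5 = 1465 + 1050 − 400 + 5 = 2120 kcal/day.
TEE = 2120 × 1.375 = 2915 kcal/day.
With stress factor 1.4: 2915 × 1.4 = 4081 kcal/day.
Fat energy = 43% × 4081 = 1754.83 kcal.
Fat = 1754.83 ÷ 9 kcal/g = 194.9811 g.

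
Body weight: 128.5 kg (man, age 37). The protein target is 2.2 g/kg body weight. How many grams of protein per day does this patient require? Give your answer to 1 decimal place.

282.7 g/day

Protein = 2.2 g/kg × 128.5 kg = 282.7 g/day.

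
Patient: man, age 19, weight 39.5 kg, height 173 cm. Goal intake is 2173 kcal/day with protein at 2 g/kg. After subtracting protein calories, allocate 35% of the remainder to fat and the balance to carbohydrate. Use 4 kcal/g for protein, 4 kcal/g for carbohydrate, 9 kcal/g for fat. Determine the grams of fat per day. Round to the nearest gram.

72 g/day

Protein = 2 × 39.5 = 79 g → 79 × 4 = 316 kcal.
Non-protein calories = 2173 − 316 = 1857 kcal.
Fat: 35% × 1857 = 649.95 kcal; carbohydrate: 1207.05 kcal.
Fat: 649.95 kcal ÷ 9 kcal/g = 72.2167 g.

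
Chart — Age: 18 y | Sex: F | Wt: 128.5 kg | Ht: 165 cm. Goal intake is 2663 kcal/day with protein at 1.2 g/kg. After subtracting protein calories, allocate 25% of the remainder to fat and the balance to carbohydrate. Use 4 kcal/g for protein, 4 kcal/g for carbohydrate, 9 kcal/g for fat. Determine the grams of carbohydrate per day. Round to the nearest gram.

Protein = 1.2 × 128.5 = 154.2 g → 154.2 × 4 = 616.8 kcal.
Non-protein calories = 2663 − 616.8 = 2046.2 kcal.
Fat: 25% × 2046.2 = 511.55 kcal; carbohydrate: 1534.65 kcal.
Carbohydrate: 1534.65 kcal ÷ 4 kcal/g = 383.6625 g.

384 g/day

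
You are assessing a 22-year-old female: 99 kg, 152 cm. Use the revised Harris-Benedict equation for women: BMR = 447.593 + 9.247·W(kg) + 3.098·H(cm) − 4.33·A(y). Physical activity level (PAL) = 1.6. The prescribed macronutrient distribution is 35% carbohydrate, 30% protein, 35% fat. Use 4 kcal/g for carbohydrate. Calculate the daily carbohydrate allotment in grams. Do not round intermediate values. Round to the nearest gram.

243 g/day

Harris-Benedict: BMR = 447.593 + 9.247(99) + 3.098(152) − 4.33(22) = 1738.682 kcal/day.
TEE = 1738.682 × 1.6 = 2781.8912 kcal/day.
Carbohydrate energy = 35% × 2781.8912 = 973.6619 kcal.
Carbohydrate = 973.6619 ÷ 4 kcal/g = 243.4155 g.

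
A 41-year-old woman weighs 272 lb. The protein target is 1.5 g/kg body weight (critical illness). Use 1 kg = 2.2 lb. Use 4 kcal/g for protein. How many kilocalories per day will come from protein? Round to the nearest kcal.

Weight in kg = 272 ÷ 2.2 = 123.6364 kg.
Protein = 1.5 g/kg × 123.6364 kg = 185.4545 g/day.
Protein energy = 185.4545 g × 4 kcal/g = 741.8182 kcal/day.

742 kcal/day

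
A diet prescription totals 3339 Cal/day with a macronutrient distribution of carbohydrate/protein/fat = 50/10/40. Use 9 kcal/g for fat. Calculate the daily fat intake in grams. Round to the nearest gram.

Fat energy = 40% × 3339 = 1335.6 kcal.
At 9 kcal/g: 1335.6 ÷ 9 = 148.4 g.

148 g/day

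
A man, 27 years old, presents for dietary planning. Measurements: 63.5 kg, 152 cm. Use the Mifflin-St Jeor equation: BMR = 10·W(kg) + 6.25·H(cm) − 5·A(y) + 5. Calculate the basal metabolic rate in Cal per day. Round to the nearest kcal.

Mifflin-St Jeor (male): BMR = 10(63.5) + 6.25(152) − 5(27) + 5 = 635 + 950 − 135 + 5 = 1455 kcal/day.

1455 Cal per day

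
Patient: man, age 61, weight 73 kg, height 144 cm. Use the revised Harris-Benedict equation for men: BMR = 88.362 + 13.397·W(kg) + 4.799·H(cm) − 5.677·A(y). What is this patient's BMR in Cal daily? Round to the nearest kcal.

1411 Cal daily

Harris-Benedict: BMR = 88.362 + 13.397(73) + 4.799(144) − 5.677(61) = 1411.102 kcal/day.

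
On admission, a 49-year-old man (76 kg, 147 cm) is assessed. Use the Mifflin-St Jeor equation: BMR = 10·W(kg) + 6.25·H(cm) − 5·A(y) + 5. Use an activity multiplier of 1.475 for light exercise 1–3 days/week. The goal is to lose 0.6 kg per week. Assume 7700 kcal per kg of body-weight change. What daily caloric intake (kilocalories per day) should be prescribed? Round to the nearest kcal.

Mifflin-St Jeor (male): BMR = 10(76) + 6.25(147) − 5(49) + 5 = 760 + 918.75 − 245 + 5 = 1438.75 kcal/day.
TEE = 1438.75 × 1.475 = 2122.1563 kcal/day.
Required daily deficit = 0.6 × 7700 ÷ 7 = 660 kcal/day.
Target intake = 2122.1563 − 660 = 1462.1563 kcal/day.

1462 kilocalories per day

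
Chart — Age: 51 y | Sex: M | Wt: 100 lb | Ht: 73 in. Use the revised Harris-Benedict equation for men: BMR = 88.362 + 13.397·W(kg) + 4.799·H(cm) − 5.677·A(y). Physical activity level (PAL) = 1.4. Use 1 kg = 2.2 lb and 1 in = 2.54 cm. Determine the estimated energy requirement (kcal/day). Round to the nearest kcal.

Convert to metric: weight = 100 ÷ 2.2 = 45.4545 kg; height = 73 × 2.54 = 185.42 cm.
Harris-Benedict: BMR = 88.362 + 13.397(45.4545) + 4.799(185.42) − 5.677(51) = 1297.6201 kcal/day.
TEE = BMR × activity factor = 1297.6201 × 1.4 = 1816.6682 kcal/day.

1817 kcal/day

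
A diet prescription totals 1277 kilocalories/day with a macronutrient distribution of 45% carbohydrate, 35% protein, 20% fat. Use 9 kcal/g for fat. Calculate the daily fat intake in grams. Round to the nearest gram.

Fat energy = 20% × 1277 = 255.4 kcal.
At 9 kcal/g: 255.4 ÷ 9 = 28.3778 g.

28 g/day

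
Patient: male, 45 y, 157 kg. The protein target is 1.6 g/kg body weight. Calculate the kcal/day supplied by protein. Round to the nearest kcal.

Protein = 1.6 g/kg × 157 kg = 251.2 g/day.
Protein energy = 251.2 g × 4 kcal/g = 1004.8 kcal/day.

1005 kcal/day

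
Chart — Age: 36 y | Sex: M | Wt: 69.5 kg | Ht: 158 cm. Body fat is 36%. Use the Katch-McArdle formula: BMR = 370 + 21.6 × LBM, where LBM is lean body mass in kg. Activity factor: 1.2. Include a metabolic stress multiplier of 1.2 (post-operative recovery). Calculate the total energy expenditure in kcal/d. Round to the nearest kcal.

1916 kcal/d

LBM = 69.5 × (1 − 0.36) = 44.48 kg. Katch-McArdle: BMR = 370 + 21.6 × 44.48 = 1330.768 kcal/day.
TEE = BMR × activity factor = 1330.768 × 1.2 = 1596.9216 kcal/day.
Apply stress factor: 1596.9216 × 1.2 = 1916.3059 kcal/day.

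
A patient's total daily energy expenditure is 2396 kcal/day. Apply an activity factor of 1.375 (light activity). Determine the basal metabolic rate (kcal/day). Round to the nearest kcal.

BMR = TEE ÷ activity factor = 2396 ÷ 1.375 = 1742.5455 kcal/day.

1743 kcal/day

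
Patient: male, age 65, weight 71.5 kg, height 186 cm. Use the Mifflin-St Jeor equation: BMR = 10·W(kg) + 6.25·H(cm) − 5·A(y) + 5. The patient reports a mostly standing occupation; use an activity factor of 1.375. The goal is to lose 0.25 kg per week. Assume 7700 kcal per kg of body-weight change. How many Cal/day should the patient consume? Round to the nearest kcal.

1867 Cal/day

Mifflin-St Jeor (male): BMR = 10(71.5) + 6.25(186) − 5(65) + 5 = 715 + 1162.5 − 325 + 5 = 1557.5 kcal/day.
TEE = 1557.5 × 1.375 = 2141.5625 kcal/day.
Required daily deficit = 0.25 × 7700 ÷ 7 = 275 kcal/day.
Target intake = 2141.5625 − 275 = 1866.5625 kcal/day.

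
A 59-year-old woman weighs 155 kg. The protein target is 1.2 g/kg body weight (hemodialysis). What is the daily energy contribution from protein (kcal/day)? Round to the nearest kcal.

744 kcal/day

Protein = 1.2 g/kg × 155 kg = 186 g/day.
Protein energy = 186 g × 4 kcal/g = 744 kcal/day.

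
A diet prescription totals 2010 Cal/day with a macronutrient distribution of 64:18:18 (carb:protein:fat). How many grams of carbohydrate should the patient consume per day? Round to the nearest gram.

322 g/day

Carbohydrate energy = 64% × 2010 = 1286.4 kcal.
At 4 kcal/g: 1286.4 ÷ 4 = 321.6 g.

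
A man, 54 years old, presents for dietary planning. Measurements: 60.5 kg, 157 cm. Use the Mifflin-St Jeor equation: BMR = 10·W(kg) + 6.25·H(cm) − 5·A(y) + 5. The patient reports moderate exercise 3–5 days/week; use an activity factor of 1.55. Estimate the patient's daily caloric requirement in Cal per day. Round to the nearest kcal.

Mifflin-St Jeor (male): BMR = 10(60.5) + 6.25(157) − 5(54) + 5 = 605 + 981.25 − 270 + 5 = 1321.25 kcal/day.
TEE = BMR × activity factor = 1321.25 × 1.55 = 2047.9375 kcal/day.

2048 Cal per day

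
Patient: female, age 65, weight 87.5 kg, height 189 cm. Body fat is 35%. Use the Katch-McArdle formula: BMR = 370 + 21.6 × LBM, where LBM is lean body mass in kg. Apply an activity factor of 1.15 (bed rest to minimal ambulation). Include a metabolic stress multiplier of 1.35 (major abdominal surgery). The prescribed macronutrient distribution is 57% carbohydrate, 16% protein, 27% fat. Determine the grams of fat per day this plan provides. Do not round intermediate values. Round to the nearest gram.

LBM = 87.5 × (1 − 0.35) = 56.875 kg. Katch-McArdle: BMR = 370 + 21.6 × 56.875 = 1598.5 kcal/day.
TEE = 1598.5 × 1.15 = 1838.275 kcal/day.
With stress factor 1.35: 1838.275 × 1.35 = 2481.6713 kcal/day.
Fat energy = 27% × 2481.6713 = 670.0512 kcal.
Fat = 670.0512 ÷ 9 kcal/g = 74.4501 g.

74 g/day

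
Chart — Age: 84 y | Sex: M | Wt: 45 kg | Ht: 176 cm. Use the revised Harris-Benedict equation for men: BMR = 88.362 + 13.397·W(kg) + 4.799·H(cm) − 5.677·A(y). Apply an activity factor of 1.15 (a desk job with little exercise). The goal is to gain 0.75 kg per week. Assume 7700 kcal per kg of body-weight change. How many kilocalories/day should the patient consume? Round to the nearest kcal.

2043 kilocalories/day

Harris-Benedict: BMR = 88.362 + 13.397(45) + 4.799(176) − 5.677(84) = 1058.983 kcal/day.
TEE = 1058.983 × 1.15 = 1217.8305 kcal/day.
Required daily surplus = 0.75 × 7700 ÷ 7 = 825 kcal/day.
Target intake = 1217.8305 + 825 = 2042.8305 kcal/day.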